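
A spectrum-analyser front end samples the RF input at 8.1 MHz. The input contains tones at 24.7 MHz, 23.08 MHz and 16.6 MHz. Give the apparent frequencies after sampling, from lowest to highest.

fs/2 = 4.05 MHz.
24.7 MHz mod fs = 0.4 MHz.
0.4 MHz ≤ fs/2 = 4.05 MHz, appears at 0.4 MHz.
23.08 MHz mod fs = 6.88 MHz.
6.88 MHz > fs/2 = 4.05 MHz, folds to fs − 6.88 MHz = 1.22 MHz.
16.6 MHz mod fs = 0.4 MHz.
0.4 MHz ≤ fs/2 = 4.05 MHz, appears at 0.4 MHz.
Distinct values: {0.4 MHz, 1.22 MHz}.

0.4 MHz, 1.22 MHz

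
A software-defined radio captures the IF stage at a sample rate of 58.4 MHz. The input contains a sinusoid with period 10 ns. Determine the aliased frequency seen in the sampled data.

16.8 MHz

T = 10 ns → f = 1/T = 100 MHz.
100 MHz mod fs = 41.6 MHz.
41.6 MHz > fs/2 = 29.2 MHz, folds to fs − 41.6 MHz = 16.8 MHz.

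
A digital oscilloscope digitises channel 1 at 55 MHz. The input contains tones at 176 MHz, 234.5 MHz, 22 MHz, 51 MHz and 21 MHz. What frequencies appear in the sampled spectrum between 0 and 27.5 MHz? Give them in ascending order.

4 MHz, 11 MHz, 14.5 MHz, 21 MHz, 22 MHz

fs/2 = 27.5 MHz.
176 MHz mod fs = 11 MHz.
11 MHz ≤ fs/2 = 27.5 MHz, appears at 11 MHz.
234.5 MHz mod fs = 14.5 MHz.
14.5 MHz ≤ fs/2 = 27.5 MHz, appears at 14.5 MHz.
22 MHz ≤ fs/2 = 27.5 MHz, passes unchanged.
51 MHz > fs/2 = 27.5 MHz, folds to fs − 51 MHz = 4 MHz.
21 MHz ≤ fs/2 = 27.5 MHz, passes unchanged.
Distinct values: {4 MHz, 11 MHz, 14.5 MHz, 21 MHz, 22 MHz}.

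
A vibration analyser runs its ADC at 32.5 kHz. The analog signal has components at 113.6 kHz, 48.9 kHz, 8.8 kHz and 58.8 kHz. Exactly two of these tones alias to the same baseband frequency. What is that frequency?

fs/2 = 16.25 kHz.
113.6 kHz mod fs = 16.1 kHz.
16.1 kHz ≤ fs/2 = 16.25 kHz, appears at 16.1 kHz.
48.9 kHz mod fs = 16.4 kHz.
16.4 kHz > fs/2 = 16.25 kHz, folds to fs − 16.4 kHz = 16.1 kHz.
8.8 kHz ≤ fs/2 = 16.25 kHz, passes unchanged.
58.8 kHz mod fs = 26.3 kHz.
26.3 kHz > fs/2 = 16.25 kHz, folds to fs − 26.3 kHz = 6.2 kHz.
48.9 kHz and 113.6 kHz both map to 16.1 kHz.

16.1 kHz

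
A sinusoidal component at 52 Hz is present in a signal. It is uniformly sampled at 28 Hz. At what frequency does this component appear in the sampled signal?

4 Hz

52 Hz mod fs = 24 Hz.
24 Hz > fs/2 = 14 Hz, folds to fs − 24 Hz = 4 Hz.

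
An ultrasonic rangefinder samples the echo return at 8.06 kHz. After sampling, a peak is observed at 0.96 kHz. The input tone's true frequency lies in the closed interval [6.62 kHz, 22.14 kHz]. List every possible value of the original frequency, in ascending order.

7.1 kHz, 9.02 kHz, 15.16 kHz, 17.08 kHz

Frequencies that alias to 0.96 kHz are k·fs ± 0.96 kHz for integer k ≥ 0.
k=0: 0.96 kHz.
k=1: 7.1 kHz, 9.02 kHz.
k=2: 15.16 kHz, 17.08 kHz.
k=3: 23.22 kHz, 25.14 kHz.
Within [6.62 kHz, 22.14 kHz]: 7.1 kHz, 9.02 kHz, 15.16 kHz, 17.08 kHz.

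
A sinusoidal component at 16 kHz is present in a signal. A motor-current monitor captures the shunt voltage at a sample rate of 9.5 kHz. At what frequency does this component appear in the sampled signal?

16 kHz mod fs = 6.5 kHz.
6.5 kHz > fs/2 = 4.75 kHz, folds to fs − 6.5 kHz = 3 kHz.

3 kHz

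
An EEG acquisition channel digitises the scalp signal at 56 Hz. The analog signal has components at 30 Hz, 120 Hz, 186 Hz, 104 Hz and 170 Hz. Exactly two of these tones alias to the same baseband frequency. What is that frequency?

fs/2 = 28 Hz.
30 Hz > fs/2 = 28 Hz, folds to fs − 30 Hz = 26 Hz.
120 Hz mod fs = 8 Hz.
8 Hz ≤ fs/2 = 28 Hz, appears at 8 Hz.
186 Hz mod fs = 18 Hz.
18 Hz ≤ fs/2 = 28 Hz, appears at 18 Hz.
104 Hz mod fs = 48 Hz.
48 Hz > fs/2 = 28 Hz, folds to fs − 48 Hz = 8 Hz.
170 Hz mod fs = 2 Hz.
2 Hz ≤ fs/2 = 28 Hz, appears at 2 Hz.
104 Hz and 120 Hz both map to 8 Hz.

8 Hz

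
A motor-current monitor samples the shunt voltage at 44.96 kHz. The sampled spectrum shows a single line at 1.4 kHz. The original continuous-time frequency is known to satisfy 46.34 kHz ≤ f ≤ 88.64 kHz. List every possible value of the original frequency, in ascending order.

46.36 kHz, 88.52 kHz

Frequencies that alias to 1.4 kHz are k·fs ± 1.4 kHz for integer k ≥ 0.
k=0: 1.4 kHz.
k=1: 43.56 kHz, 46.36 kHz.
k=2: 88.52 kHz, 91.32 kHz.
k=3: 133.48 kHz, 136.28 kHz.
Within [46.34 kHz, 88.64 kHz]: 46.36 kHz, 88.52 kHz.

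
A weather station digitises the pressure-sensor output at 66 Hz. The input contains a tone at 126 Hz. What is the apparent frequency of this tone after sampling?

6 Hz

126 Hz mod fs = 60 Hz.
60 Hz > fs/2 = 33 Hz, folds to fs − 60 Hz = 6 Hz.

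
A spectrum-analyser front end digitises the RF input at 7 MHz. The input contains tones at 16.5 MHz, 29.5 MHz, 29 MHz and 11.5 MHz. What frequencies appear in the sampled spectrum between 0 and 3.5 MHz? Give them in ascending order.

1 MHz, 1.5 MHz, 2.5 MHz

fs/2 = 3.5 MHz.
16.5 MHz mod fs = 2.5 MHz.
2.5 MHz ≤ fs/2 = 3.5 MHz, appears at 2.5 MHz.
29.5 MHz mod fs = 1.5 MHz.
1.5 MHz ≤ fs/2 = 3.5 MHz, appears at 1.5 MHz.
29 MHz mod fs = 1 MHz.
1 MHz ≤ fs/2 = 3.5 MHz, appears at 1 MHz.
11.5 MHz mod fs = 4.5 MHz.
4.5 MHz > fs/2 = 3.5 MHz, folds to fs − 4.5 MHz = 2.5 MHz.
Distinct values: {1 MHz, 1.5 MHz, 2.5 MHz}.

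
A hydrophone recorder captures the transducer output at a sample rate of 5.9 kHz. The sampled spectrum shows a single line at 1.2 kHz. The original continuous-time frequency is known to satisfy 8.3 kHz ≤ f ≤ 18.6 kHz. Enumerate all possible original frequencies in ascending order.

10.6 kHz, 13 kHz, 16.5 kHz

Frequencies that alias to 1.2 kHz are k·fs ± 1.2 kHz for integer k ≥ 0.
k=0: 1.2 kHz.
k=1: 4.7 kHz, 7.1 kHz.
k=2: 10.6 kHz, 13 kHz.
k=3: 16.5 kHz, 18.9 kHz.
k=4: 22.4 kHz, 24.8 kHz.
Within [8.3 kHz, 18.6 kHz]: 10.6 kHz, 13 kHz, 16.5 kHz.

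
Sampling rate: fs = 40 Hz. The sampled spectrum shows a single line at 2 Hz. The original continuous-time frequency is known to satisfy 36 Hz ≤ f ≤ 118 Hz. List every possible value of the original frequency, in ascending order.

Frequencies that alias to 2 Hz are k·fs ± 2 Hz for integer k ≥ 0.
k=0: 2 Hz.
k=1: 38 Hz, 42 Hz.
k=2: 78 Hz, 82 Hz.
k=3: 118 Hz, 122 Hz.
k=4: 158 Hz, 162 Hz.
Within [36 Hz, 118 Hz]: 38 Hz, 42 Hz, 78 Hz, 82 Hz, 118 Hz.

38 Hz, 42 Hz, 78 Hz, 82 Hz, 118 Hz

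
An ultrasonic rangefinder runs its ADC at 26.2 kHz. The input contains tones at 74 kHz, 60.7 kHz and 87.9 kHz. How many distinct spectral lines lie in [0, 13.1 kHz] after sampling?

3

fs/2 = 13.1 kHz.
74 kHz mod fs = 21.6 kHz.
21.6 kHz > fs/2 = 13.1 kHz, folds to fs − 21.6 kHz = 4.6 kHz.
60.7 kHz mod fs = 8.3 kHz.
8.3 kHz ≤ fs/2 = 13.1 kHz, appears at 8.3 kHz.
87.9 kHz mod fs = 9.3 kHz.
9.3 kHz ≤ fs/2 = 13.1 kHz, appears at 9.3 kHz.
Distinct values: {4.6 kHz, 8.3 kHz, 9.3 kHz} → 3.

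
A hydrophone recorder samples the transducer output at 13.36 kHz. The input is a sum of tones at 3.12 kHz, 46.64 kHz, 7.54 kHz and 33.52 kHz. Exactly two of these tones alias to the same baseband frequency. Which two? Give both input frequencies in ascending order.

fs/2 = 6.68 kHz.
3.12 kHz ≤ fs/2 = 6.68 kHz, passes unchanged.
46.64 kHz mod fs = 6.56 kHz.
6.56 kHz ≤ fs/2 = 6.68 kHz, appears at 6.56 kHz.
7.54 kHz > fs/2 = 6.68 kHz, folds to fs − 7.54 kHz = 5.82 kHz.
33.52 kHz mod fs = 6.8 kHz.
6.8 kHz > fs/2 = 6.68 kHz, folds to fs − 6.8 kHz = 6.56 kHz.
33.52 kHz and 46.64 kHz both map to 6.56 kHz.

33.52 kHz, 46.64 kHz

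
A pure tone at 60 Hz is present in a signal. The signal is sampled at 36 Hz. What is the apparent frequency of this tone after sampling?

60 Hz mod fs = 24 Hz.
24 Hz > fs/2 = 18 Hz, folds to fs − 24 Hz = 12 Hz.

12 Hz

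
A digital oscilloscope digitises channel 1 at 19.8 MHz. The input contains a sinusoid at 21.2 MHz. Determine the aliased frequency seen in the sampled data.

21.2 MHz mod fs = 1.4 MHz.
1.4 MHz ≤ fs/2 = 9.9 MHz, appears at 1.4 MHz.

1.4 MHz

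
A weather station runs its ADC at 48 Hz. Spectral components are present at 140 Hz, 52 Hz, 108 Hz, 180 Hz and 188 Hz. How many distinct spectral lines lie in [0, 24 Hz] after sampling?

2

fs/2 = 24 Hz.
140 Hz mod fs = 44 Hz.
44 Hz > fs/2 = 24 Hz, folds to fs − 44 Hz = 4 Hz.
52 Hz mod fs = 4 Hz.
4 Hz ≤ fs/2 = 24 Hz, appears at 4 Hz.
108 Hz mod fs = 12 Hz.
12 Hz ≤ fs/2 = 24 Hz, appears at 12 Hz.
180 Hz mod fs = 36 Hz.
36 Hz > fs/2 = 24 Hz, folds to fs − 36 Hz = 12 Hz.
188 Hz mod fs = 44 Hz.
44 Hz > fs/2 = 24 Hz, folds to fs − 44 Hz = 4 Hz.
Distinct values: {4 Hz, 12 Hz} → 2.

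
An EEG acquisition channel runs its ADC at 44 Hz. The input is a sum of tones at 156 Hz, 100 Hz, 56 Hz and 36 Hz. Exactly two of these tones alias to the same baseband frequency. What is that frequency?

12 Hz

fs/2 = 22 Hz.
156 Hz mod fs = 24 Hz.
24 Hz > fs/2 = 22 Hz, folds to fs − 24 Hz = 20 Hz.
100 Hz mod fs = 12 Hz.
12 Hz ≤ fs/2 = 22 Hz, appears at 12 Hz.
56 Hz mod fs = 12 Hz.
12 Hz ≤ fs/2 = 22 Hz, appears at 12 Hz.
36 Hz > fs/2 = 22 Hz, folds to fs − 36 Hz = 8 Hz.
56 Hz and 100 Hz both map to 12 Hz.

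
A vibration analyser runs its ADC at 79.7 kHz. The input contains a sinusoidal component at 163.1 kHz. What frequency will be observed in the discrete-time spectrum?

163.1 kHz mod fs = 3.7 kHz.
3.7 kHz ≤ fs/2 = 39.85 kHz, appears at 3.7 kHz.

3.7 kHz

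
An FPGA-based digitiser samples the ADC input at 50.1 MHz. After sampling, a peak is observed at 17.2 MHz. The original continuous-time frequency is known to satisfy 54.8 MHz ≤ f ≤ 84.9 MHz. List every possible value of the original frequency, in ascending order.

Frequencies that alias to 17.2 MHz are k·fs ± 17.2 MHz for integer k ≥ 0.
k=0: 17.2 MHz.
k=1: 32.9 MHz, 67.3 MHz.
k=2: 83 MHz, 117.4 MHz.
k=3: 133.1 MHz, 167.5 MHz.
Within [54.8 MHz, 84.9 MHz]: 67.3 MHz, 83 MHz.

67.3 MHz, 83 MHz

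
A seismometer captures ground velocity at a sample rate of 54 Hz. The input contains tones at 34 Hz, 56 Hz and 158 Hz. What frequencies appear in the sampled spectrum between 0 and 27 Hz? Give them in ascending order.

2 Hz, 4 Hz, 20 Hz

fs/2 = 27 Hz.
34 Hz > fs/2 = 27 Hz, folds to fs − 34 Hz = 20 Hz.
56 Hz mod fs = 2 Hz.
2 Hz ≤ fs/2 = 27 Hz, appears at 2 Hz.
158 Hz mod fs = 50 Hz.
50 Hz > fs/2 = 27 Hz, folds to fs − 50 Hz = 4 Hz.
Distinct values: {2 Hz, 4 Hz, 20 Hz}.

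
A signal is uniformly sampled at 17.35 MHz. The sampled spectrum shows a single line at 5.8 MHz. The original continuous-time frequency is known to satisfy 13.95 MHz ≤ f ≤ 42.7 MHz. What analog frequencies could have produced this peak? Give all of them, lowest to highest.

Frequencies that alias to 5.8 MHz are k·fs ± 5.8 MHz for integer k ≥ 0.
k=0: 5.8 MHz.
k=1: 11.55 MHz, 23.15 MHz.
k=2: 28.9 MHz, 40.5 MHz.
k=3: 46.25 MHz, 57.85 MHz.
Within [13.95 MHz, 42.7 MHz]: 23.15 MHz, 28.9 MHz, 40.5 MHz.

23.15 MHz, 28.9 MHz, 40.5 MHz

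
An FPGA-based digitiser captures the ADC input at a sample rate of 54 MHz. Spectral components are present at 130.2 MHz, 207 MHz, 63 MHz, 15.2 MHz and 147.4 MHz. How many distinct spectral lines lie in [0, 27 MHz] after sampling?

fs/2 = 27 MHz.
130.2 MHz mod fs = 22.2 MHz.
22.2 MHz ≤ fs/2 = 27 MHz, appears at 22.2 MHz.
207 MHz mod fs = 45 MHz.
45 MHz > fs/2 = 27 MHz, folds to fs − 45 MHz = 9 MHz.
63 MHz mod fs = 9 MHz.
9 MHz ≤ fs/2 = 27 MHz, appears at 9 MHz.
15.2 MHz ≤ fs/2 = 27 MHz, passes unchanged.
147.4 MHz mod fs = 39.4 MHz.
39.4 MHz > fs/2 = 27 MHz, folds to fs − 39.4 MHz = 14.6 MHz.
Distinct values: {9 MHz, 14.6 MHz, 15.2 MHz, 22.2 MHz} → 4.

4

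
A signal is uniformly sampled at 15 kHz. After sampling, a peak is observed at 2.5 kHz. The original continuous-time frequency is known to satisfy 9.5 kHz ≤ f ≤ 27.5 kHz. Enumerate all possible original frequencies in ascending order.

Frequencies that alias to 2.5 kHz are k·fs ± 2.5 kHz for integer k ≥ 0.
k=0: 2.5 kHz.
k=1: 12.5 kHz, 17.5 kHz.
k=2: 27.5 kHz, 32.5 kHz.
k=3: 42.5 kHz, 47.5 kHz.
Within [9.5 kHz, 27.5 kHz]: 12.5 kHz, 17.5 kHz, 27.5 kHz.

12.5 kHz, 17.5 kHz, 27.5 kHz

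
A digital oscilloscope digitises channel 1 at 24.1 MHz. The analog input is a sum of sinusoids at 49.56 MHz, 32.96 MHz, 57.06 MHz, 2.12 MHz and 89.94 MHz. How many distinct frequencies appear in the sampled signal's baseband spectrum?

4

fs/2 = 12.05 MHz.
49.56 MHz mod fs = 1.36 MHz.
1.36 MHz ≤ fs/2 = 12.05 MHz, appears at 1.36 MHz.
32.96 MHz mod fs = 8.86 MHz.
8.86 MHz ≤ fs/2 = 12.05 MHz, appears at 8.86 MHz.
57.06 MHz mod fs = 8.86 MHz.
8.86 MHz ≤ fs/2 = 12.05 MHz, appears at 8.86 MHz.
2.12 MHz ≤ fs/2 = 12.05 MHz, passes unchanged.
89.94 MHz mod fs = 17.64 MHz.
17.64 MHz > fs/2 = 12.05 MHz, folds to fs − 17.64 MHz = 6.46 MHz.
Distinct values: {1.36 MHz, 2.12 MHz, 6.46 MHz, 8.86 MHz} → 4.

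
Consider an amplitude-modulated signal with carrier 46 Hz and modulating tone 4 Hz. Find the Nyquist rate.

AM sidebands sit at fc ± fm = 42 Hz and 50 Hz.
Highest-frequency component: 50 Hz.
Nyquist rate = 2 × 50 Hz = 100 Hz.

100 Hz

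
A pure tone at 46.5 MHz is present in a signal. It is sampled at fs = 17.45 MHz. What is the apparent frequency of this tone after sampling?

5.85 MHz

46.5 MHz mod fs = 11.6 MHz.
11.6 MHz > fs/2 = 8.725 MHz, folds to fs − 11.6 MHz = 5.85 MHz.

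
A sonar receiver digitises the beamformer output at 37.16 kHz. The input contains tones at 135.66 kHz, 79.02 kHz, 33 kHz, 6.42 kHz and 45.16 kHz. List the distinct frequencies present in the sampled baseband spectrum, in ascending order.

4.16 kHz, 4.7 kHz, 6.42 kHz, 8 kHz, 12.98 kHz

fs/2 = 18.58 kHz.
135.66 kHz mod fs = 24.18 kHz.
24.18 kHz > fs/2 = 18.58 kHz, folds to fs − 24.18 kHz = 12.98 kHz.
79.02 kHz mod fs = 4.7 kHz.
4.7 kHz ≤ fs/2 = 18.58 kHz, appears at 4.7 kHz.
33 kHz > fs/2 = 18.58 kHz, folds to fs − 33 kHz = 4.16 kHz.
6.42 kHz ≤ fs/2 = 18.58 kHz, passes unchanged.
45.16 kHz mod fs = 8 kHz.
8 kHz ≤ fs/2 = 18.58 kHz, appears at 8 kHz.
Distinct values: {4.16 kHz, 4.7 kHz, 6.42 kHz, 8 kHz, 12.98 kHz}.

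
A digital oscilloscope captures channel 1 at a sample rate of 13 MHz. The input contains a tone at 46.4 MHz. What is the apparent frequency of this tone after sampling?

46.4 MHz mod fs = 7.4 MHz.
7.4 MHz > fs/2 = 6.5 MHz, folds to fs − 7.4 MHz = 5.6 MHz.

5.6 MHz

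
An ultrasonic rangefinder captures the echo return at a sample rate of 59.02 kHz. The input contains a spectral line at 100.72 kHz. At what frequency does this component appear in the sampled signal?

100.72 kHz mod fs = 41.7 kHz.
41.7 kHz > fs/2 = 29.51 kHz, folds to fs − 41.7 kHz = 17.32 kHz.

17.32 kHz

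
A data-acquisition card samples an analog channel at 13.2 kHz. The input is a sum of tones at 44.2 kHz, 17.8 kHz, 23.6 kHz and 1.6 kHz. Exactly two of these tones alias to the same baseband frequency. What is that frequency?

fs/2 = 6.6 kHz.
44.2 kHz mod fs = 4.6 kHz.
4.6 kHz ≤ fs/2 = 6.6 kHz, appears at 4.6 kHz.
17.8 kHz mod fs = 4.6 kHz.
4.6 kHz ≤ fs/2 = 6.6 kHz, appears at 4.6 kHz.
23.6 kHz mod fs = 10.4 kHz.
10.4 kHz > fs/2 = 6.6 kHz, folds to fs − 10.4 kHz = 2.8 kHz.
1.6 kHz ≤ fs/2 = 6.6 kHz, passes unchanged.
17.8 kHz and 44.2 kHz both map to 4.6 kHz.

4.6 kHz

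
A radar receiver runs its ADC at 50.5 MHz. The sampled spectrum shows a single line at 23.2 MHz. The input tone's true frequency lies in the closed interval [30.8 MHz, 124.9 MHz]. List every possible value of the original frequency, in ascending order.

73.7 MHz, 77.8 MHz, 124.2 MHz

Frequencies that alias to 23.2 MHz are k·fs ± 23.2 MHz for integer k ≥ 0.
k=0: 23.2 MHz.
k=1: 27.3 MHz, 73.7 MHz.
k=2: 77.8 MHz, 124.2 MHz.
k=3: 128.3 MHz, 174.7 MHz.
Within [30.8 MHz, 124.9 MHz]: 73.7 MHz, 77.8 MHz, 124.2 MHz.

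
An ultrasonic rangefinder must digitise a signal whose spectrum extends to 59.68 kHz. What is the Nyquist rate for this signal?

119.36 kHz

Nyquist rate = 2 × 59.68 kHz = 119.36 kHz.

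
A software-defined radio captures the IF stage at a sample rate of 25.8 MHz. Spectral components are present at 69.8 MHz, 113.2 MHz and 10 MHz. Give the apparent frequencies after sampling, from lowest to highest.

7.6 MHz, 10 MHz

fs/2 = 12.9 MHz.
69.8 MHz mod fs = 18.2 MHz.
18.2 MHz > fs/2 = 12.9 MHz, folds to fs − 18.2 MHz = 7.6 MHz.
113.2 MHz mod fs = 10 MHz.
10 MHz ≤ fs/2 = 12.9 MHz, appears at 10 MHz.
10 MHz ≤ fs/2 = 12.9 MHz, passes unchanged.
Distinct values: {7.6 MHz, 10 MHz}.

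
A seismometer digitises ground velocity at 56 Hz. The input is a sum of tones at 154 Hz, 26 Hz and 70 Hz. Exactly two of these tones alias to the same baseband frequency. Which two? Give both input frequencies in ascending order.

fs/2 = 28 Hz.
154 Hz mod fs = 42 Hz.
42 Hz > fs/2 = 28 Hz, folds to fs − 42 Hz = 14 Hz.
26 Hz ≤ fs/2 = 28 Hz, passes unchanged.
70 Hz mod fs = 14 Hz.
14 Hz ≤ fs/2 = 28 Hz, appears at 14 Hz.
70 Hz and 154 Hz both map to 14 Hz.

70 Hz, 154 Hz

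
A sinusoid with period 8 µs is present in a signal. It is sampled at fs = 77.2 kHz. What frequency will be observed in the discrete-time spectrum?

T = 8 µs → f = 1/T = 125 kHz.
125 kHz mod fs = 47.8 kHz.
47.8 kHz > fs/2 = 38.6 kHz, folds to fs − 47.8 kHz = 29.4 kHz.

29.4 kHz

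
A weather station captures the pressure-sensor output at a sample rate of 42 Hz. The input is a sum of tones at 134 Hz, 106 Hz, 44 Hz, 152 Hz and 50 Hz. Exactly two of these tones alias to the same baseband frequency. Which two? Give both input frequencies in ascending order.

50 Hz, 134 Hz

fs/2 = 21 Hz.
134 Hz mod fs = 8 Hz.
8 Hz ≤ fs/2 = 21 Hz, appears at 8 Hz.
106 Hz mod fs = 22 Hz.
22 Hz > fs/2 = 21 Hz, folds to fs − 22 Hz = 20 Hz.
44 Hz mod fs = 2 Hz.
2 Hz ≤ fs/2 = 21 Hz, appears at 2 Hz.
152 Hz mod fs = 26 Hz.
26 Hz > fs/2 = 21 Hz, folds to fs − 26 Hz = 16 Hz.
50 Hz mod fs = 8 Hz.
8 Hz ≤ fs/2 = 21 Hz, appears at 8 Hz.
50 Hz and 134 Hz both map to 8 Hz.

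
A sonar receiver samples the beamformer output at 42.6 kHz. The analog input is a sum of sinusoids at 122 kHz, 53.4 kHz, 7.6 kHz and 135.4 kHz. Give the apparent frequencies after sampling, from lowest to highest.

5.8 kHz, 7.6 kHz, 10.8 kHz

fs/2 = 21.3 kHz.
122 kHz mod fs = 36.8 kHz.
36.8 kHz > fs/2 = 21.3 kHz, folds to fs − 36.8 kHz = 5.8 kHz.
53.4 kHz mod fs = 10.8 kHz.
10.8 kHz ≤ fs/2 = 21.3 kHz, appears at 10.8 kHz.
7.6 kHz ≤ fs/2 = 21.3 kHz, passes unchanged.
135.4 kHz mod fs = 7.6 kHz.
7.6 kHz ≤ fs/2 = 21.3 kHz, appears at 7.6 kHz.
Distinct values: {5.8 kHz, 7.6 kHz, 10.8 kHz}.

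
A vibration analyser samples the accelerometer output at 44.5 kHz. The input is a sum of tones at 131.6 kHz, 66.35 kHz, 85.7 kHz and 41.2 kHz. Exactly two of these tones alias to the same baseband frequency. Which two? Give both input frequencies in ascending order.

fs/2 = 22.25 kHz.
131.6 kHz mod fs = 42.6 kHz.
42.6 kHz > fs/2 = 22.25 kHz, folds to fs − 42.6 kHz = 1.9 kHz.
66.35 kHz mod fs = 21.85 kHz.
21.85 kHz ≤ fs/2 = 22.25 kHz, appears at 21.85 kHz.
85.7 kHz mod fs = 41.2 kHz.
41.2 kHz > fs/2 = 22.25 kHz, folds to fs − 41.2 kHz = 3.3 kHz.
41.2 kHz > fs/2 = 22.25 kHz, folds to fs − 41.2 kHz = 3.3 kHz.
41.2 kHz and 85.7 kHz both map to 3.3 kHz.

41.2 kHz, 85.7 kHz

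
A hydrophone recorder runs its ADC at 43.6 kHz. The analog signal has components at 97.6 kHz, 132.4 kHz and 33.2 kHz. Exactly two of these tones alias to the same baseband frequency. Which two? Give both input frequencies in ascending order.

33.2 kHz, 97.6 kHz

fs/2 = 21.8 kHz.
97.6 kHz mod fs = 10.4 kHz.
10.4 kHz ≤ fs/2 = 21.8 kHz, appears at 10.4 kHz.
132.4 kHz mod fs = 1.6 kHz.
1.6 kHz ≤ fs/2 = 21.8 kHz, appears at 1.6 kHz.
33.2 kHz > fs/2 = 21.8 kHz, folds to fs − 33.2 kHz = 10.4 kHz.
33.2 kHz and 97.6 kHz both map to 10.4 kHz.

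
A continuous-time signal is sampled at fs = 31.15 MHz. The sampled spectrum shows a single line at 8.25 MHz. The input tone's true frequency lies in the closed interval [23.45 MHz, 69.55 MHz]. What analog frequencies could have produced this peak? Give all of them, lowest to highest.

39.4 MHz, 54.05 MHz

Frequencies that alias to 8.25 MHz are k·fs ± 8.25 MHz for integer k ≥ 0.
k=0: 8.25 MHz.
k=1: 22.9 MHz, 39.4 MHz.
k=2: 54.05 MHz, 70.55 MHz.
k=3: 85.2 MHz, 101.7 MHz.
Within [23.45 MHz, 69.55 MHz]: 39.4 MHz, 54.05 MHz.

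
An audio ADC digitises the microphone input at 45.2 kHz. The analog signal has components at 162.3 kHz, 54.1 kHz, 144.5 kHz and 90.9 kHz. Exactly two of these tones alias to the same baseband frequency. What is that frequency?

8.9 kHz

fs/2 = 22.6 kHz.
162.3 kHz mod fs = 26.7 kHz.
26.7 kHz > fs/2 = 22.6 kHz, folds to fs − 26.7 kHz = 18.5 kHz.
54.1 kHz mod fs = 8.9 kHz.
8.9 kHz ≤ fs/2 = 22.6 kHz, appears at 8.9 kHz.
144.5 kHz mod fs = 8.9 kHz.
8.9 kHz ≤ fs/2 = 22.6 kHz, appears at 8.9 kHz.
90.9 kHz mod fs = 0.5 kHz.
0.5 kHz ≤ fs/2 = 22.6 kHz, appears at 0.5 kHz.
54.1 kHz and 144.5 kHz both map to 8.9 kHz.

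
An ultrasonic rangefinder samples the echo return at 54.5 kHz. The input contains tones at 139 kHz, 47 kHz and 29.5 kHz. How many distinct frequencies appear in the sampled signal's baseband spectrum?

3

fs/2 = 27.25 kHz.
139 kHz mod fs = 30 kHz.
30 kHz > fs/2 = 27.25 kHz, folds to fs − 30 kHz = 24.5 kHz.
47 kHz > fs/2 = 27.25 kHz, folds to fs − 47 kHz = 7.5 kHz.
29.5 kHz > fs/2 = 27.25 kHz, folds to fs − 29.5 kHz = 25 kHz.
Distinct values: {7.5 kHz, 24.5 kHz, 25 kHz} → 3.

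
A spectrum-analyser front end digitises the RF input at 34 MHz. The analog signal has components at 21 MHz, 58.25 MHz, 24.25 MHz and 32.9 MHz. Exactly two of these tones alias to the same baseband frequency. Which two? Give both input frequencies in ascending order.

24.25 MHz, 58.25 MHz

fs/2 = 17 MHz.
21 MHz > fs/2 = 17 MHz, folds to fs − 21 MHz = 13 MHz.
58.25 MHz mod fs = 24.25 MHz.
24.25 MHz > fs/2 = 17 MHz, folds to fs − 24.25 MHz = 9.75 MHz.
24.25 MHz > fs/2 = 17 MHz, folds to fs − 24.25 MHz = 9.75 MHz.
32.9 MHz > fs/2 = 17 MHz, folds to fs − 32.9 MHz = 1.1 MHz.
24.25 MHz and 58.25 MHz both map to 9.75 MHz.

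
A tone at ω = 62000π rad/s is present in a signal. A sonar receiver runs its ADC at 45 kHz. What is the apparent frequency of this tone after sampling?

ω = 62000π rad/s → f = ω/(2π) = 31000 Hz = 31 kHz.
31 kHz > fs/2 = 22.5 kHz, folds to fs − 31 kHz = 14 kHz.

14 kHz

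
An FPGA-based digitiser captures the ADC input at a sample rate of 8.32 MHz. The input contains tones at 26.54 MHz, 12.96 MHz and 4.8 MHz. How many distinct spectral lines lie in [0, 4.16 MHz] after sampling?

3

fs/2 = 4.16 MHz.
26.54 MHz mod fs = 1.58 MHz.
1.58 MHz ≤ fs/2 = 4.16 MHz, appears at 1.58 MHz.
12.96 MHz mod fs = 4.64 MHz.
4.64 MHz > fs/2 = 4.16 MHz, folds to fs − 4.64 MHz = 3.68 MHz.
4.8 MHz > fs/2 = 4.16 MHz, folds to fs − 4.8 MHz = 3.52 MHz.
Distinct values: {1.58 MHz, 3.52 MHz, 3.68 MHz} → 3.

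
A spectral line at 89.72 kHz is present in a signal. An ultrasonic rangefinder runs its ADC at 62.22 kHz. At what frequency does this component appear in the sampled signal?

27.5 kHz

89.72 kHz mod fs = 27.5 kHz.
27.5 kHz ≤ fs/2 = 31.11 kHz, appears at 27.5 kHz.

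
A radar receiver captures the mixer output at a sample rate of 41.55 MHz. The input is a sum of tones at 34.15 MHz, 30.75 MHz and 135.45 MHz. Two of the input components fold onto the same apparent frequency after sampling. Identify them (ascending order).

fs/2 = 20.775 MHz.
34.15 MHz > fs/2 = 20.775 MHz, folds to fs − 34.15 MHz = 7.4 MHz.
30.75 MHz > fs/2 = 20.775 MHz, folds to fs − 30.75 MHz = 10.8 MHz.
135.45 MHz mod fs = 10.8 MHz.
10.8 MHz ≤ fs/2 = 20.775 MHz, appears at 10.8 MHz.
30.75 MHz and 135.45 MHz both map to 10.8 MHz.

30.75 MHz, 135.45 MHz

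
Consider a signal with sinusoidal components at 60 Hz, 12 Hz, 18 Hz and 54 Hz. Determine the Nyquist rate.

120 Hz

Highest-frequency component: 60 Hz.
Nyquist rate = 2 × 60 Hz = 120 Hz.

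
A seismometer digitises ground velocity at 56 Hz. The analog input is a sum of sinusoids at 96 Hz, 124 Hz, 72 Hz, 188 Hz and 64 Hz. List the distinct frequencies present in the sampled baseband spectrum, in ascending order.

fs/2 = 28 Hz.
96 Hz mod fs = 40 Hz.
40 Hz > fs/2 = 28 Hz, folds to fs − 40 Hz = 16 Hz.
124 Hz mod fs = 12 Hz.
12 Hz ≤ fs/2 = 28 Hz, appears at 12 Hz.
72 Hz mod fs = 16 Hz.
16 Hz ≤ fs/2 = 28 Hz, appears at 16 Hz.
188 Hz mod fs = 20 Hz.
20 Hz ≤ fs/2 = 28 Hz, appears at 20 Hz.
64 Hz mod fs = 8 Hz.
8 Hz ≤ fs/2 = 28 Hz, appears at 8 Hz.
Distinct values: {8 Hz, 12 Hz, 16 Hz, 20 Hz}.

8 Hz, 12 Hz, 16 Hz, 20 Hz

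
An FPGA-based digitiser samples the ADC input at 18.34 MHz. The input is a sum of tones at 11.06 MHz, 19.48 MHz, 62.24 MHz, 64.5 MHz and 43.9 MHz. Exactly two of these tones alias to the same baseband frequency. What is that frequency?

fs/2 = 9.17 MHz.
11.06 MHz > fs/2 = 9.17 MHz, folds to fs − 11.06 MHz = 7.28 MHz.
19.48 MHz mod fs = 1.14 MHz.
1.14 MHz ≤ fs/2 = 9.17 MHz, appears at 1.14 MHz.
62.24 MHz mod fs = 7.22 MHz.
7.22 MHz ≤ fs/2 = 9.17 MHz, appears at 7.22 MHz.
64.5 MHz mod fs = 9.48 MHz.
9.48 MHz > fs/2 = 9.17 MHz, folds to fs − 9.48 MHz = 8.86 MHz.
43.9 MHz mod fs = 7.22 MHz.
7.22 MHz ≤ fs/2 = 9.17 MHz, appears at 7.22 MHz.
43.9 MHz and 62.24 MHz both map to 7.22 MHz.

7.22 MHz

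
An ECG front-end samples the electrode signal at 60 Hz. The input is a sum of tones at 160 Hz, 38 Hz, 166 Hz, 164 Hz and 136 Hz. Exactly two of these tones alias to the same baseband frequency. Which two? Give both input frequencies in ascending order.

136 Hz, 164 Hz

fs/2 = 30 Hz.
160 Hz mod fs = 40 Hz.
40 Hz > fs/2 = 30 Hz, folds to fs − 40 Hz = 20 Hz.
38 Hz > fs/2 = 30 Hz, folds to fs − 38 Hz = 22 Hz.
166 Hz mod fs = 46 Hz.
46 Hz > fs/2 = 30 Hz, folds to fs − 46 Hz = 14 Hz.
164 Hz mod fs = 44 Hz.
44 Hz > fs/2 = 30 Hz, folds to fs − 44 Hz = 16 Hz.
136 Hz mod fs = 16 Hz.
16 Hz ≤ fs/2 = 30 Hz, appears at 16 Hz.
136 Hz and 164 Hz both map to 16 Hz.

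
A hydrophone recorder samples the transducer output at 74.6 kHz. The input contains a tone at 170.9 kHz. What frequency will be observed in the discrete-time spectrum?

170.9 kHz mod fs = 21.7 kHz.
21.7 kHz ≤ fs/2 = 37.3 kHz, appears at 21.7 kHz.

21.7 kHz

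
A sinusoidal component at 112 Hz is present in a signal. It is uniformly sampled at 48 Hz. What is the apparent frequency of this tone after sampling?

112 Hz mod fs = 16 Hz.
16 Hz ≤ fs/2 = 24 Hz, appears at 16 Hz.

16 Hz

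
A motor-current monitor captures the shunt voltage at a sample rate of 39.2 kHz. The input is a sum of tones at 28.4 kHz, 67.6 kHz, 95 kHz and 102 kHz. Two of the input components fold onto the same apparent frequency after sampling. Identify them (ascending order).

28.4 kHz, 67.6 kHz

fs/2 = 19.6 kHz.
28.4 kHz > fs/2 = 19.6 kHz, folds to fs − 28.4 kHz = 10.8 kHz.
67.6 kHz mod fs = 28.4 kHz.
28.4 kHz > fs/2 = 19.6 kHz, folds to fs − 28.4 kHz = 10.8 kHz.
95 kHz mod fs = 16.6 kHz.
16.6 kHz ≤ fs/2 = 19.6 kHz, appears at 16.6 kHz.
102 kHz mod fs = 23.6 kHz.
23.6 kHz > fs/2 = 19.6 kHz, folds to fs − 23.6 kHz = 15.6 kHz.
28.4 kHz and 67.6 kHz both map to 10.8 kHz.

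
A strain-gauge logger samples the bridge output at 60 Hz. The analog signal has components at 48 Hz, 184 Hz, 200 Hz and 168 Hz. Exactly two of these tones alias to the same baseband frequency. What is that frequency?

12 Hz

fs/2 = 30 Hz.
48 Hz > fs/2 = 30 Hz, folds to fs − 48 Hz = 12 Hz.
184 Hz mod fs = 4 Hz.
4 Hz ≤ fs/2 = 30 Hz, appears at 4 Hz.
200 Hz mod fs = 20 Hz.
20 Hz ≤ fs/2 = 30 Hz, appears at 20 Hz.
168 Hz mod fs = 48 Hz.
48 Hz > fs/2 = 30 Hz, folds to fs − 48 Hz = 12 Hz.
48 Hz and 168 Hz both map to 12 Hz.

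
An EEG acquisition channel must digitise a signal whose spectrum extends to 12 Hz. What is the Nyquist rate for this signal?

Nyquist rate = 2 × 12 Hz = 24 Hz.

24 Hz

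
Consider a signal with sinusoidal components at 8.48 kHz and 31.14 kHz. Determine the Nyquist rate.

62.28 kHz

Highest-frequency component: 31.14 kHz.
Nyquist rate = 2 × 31.14 kHz = 62.28 kHz.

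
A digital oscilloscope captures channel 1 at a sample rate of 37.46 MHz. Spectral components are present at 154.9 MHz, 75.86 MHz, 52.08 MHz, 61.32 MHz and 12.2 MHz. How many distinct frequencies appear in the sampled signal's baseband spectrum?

5

fs/2 = 18.73 MHz.
154.9 MHz mod fs = 5.06 MHz.
5.06 MHz ≤ fs/2 = 18.73 MHz, appears at 5.06 MHz.
75.86 MHz mod fs = 0.94 MHz.
0.94 MHz ≤ fs/2 = 18.73 MHz, appears at 0.94 MHz.
52.08 MHz mod fs = 14.62 MHz.
14.62 MHz ≤ fs/2 = 18.73 MHz, appears at 14.62 MHz.
61.32 MHz mod fs = 23.86 MHz.
23.86 MHz > fs/2 = 18.73 MHz, folds to fs − 23.86 MHz = 13.6 MHz.
12.2 MHz ≤ fs/2 = 18.73 MHz, passes unchanged.
Distinct values: {0.94 MHz, 5.06 MHz, 12.2 MHz, 13.6 MHz, 14.62 MHz} → 5.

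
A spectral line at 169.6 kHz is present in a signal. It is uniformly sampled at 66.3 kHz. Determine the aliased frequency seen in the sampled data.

169.6 kHz mod fs = 37 kHz.
37 kHz > fs/2 = 33.15 kHz, folds to fs − 37 kHz = 29.3 kHz.

29.3 kHz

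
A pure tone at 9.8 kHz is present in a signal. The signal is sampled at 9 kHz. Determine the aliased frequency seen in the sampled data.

0.8 kHz

9.8 kHz mod fs = 0.8 kHz.
0.8 kHz ≤ fs/2 = 4.5 kHz, appears at 0.8 kHz.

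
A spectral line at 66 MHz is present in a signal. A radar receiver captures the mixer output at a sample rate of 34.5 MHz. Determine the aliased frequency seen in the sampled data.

66 MHz mod fs = 31.5 MHz.
31.5 MHz > fs/2 = 17.25 MHz, folds to fs − 31.5 MHz = 3 MHz.

3 MHz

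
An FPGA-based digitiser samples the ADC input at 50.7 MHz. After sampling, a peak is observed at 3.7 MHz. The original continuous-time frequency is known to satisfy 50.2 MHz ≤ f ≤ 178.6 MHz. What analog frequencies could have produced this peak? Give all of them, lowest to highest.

54.4 MHz, 97.7 MHz, 105.1 MHz, 148.4 MHz, 155.8 MHz

Frequencies that alias to 3.7 MHz are k·fs ± 3.7 MHz for integer k ≥ 0.
k=0: 3.7 MHz.
k=1: 47 MHz, 54.4 MHz.
k=2: 97.7 MHz, 105.1 MHz.
k=3: 148.4 MHz, 155.8 MHz.
k=4: 199.1 MHz, 206.5 MHz.
Within [50.2 MHz, 178.6 MHz]: 54.4 MHz, 97.7 MHz, 105.1 MHz, 148.4 MHz, 155.8 MHz.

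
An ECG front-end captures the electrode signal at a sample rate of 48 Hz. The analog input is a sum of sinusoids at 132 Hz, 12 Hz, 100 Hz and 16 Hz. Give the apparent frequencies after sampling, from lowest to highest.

fs/2 = 24 Hz.
132 Hz mod fs = 36 Hz.
36 Hz > fs/2 = 24 Hz, folds to fs − 36 Hz = 12 Hz.
12 Hz ≤ fs/2 = 24 Hz, passes unchanged.
100 Hz mod fs = 4 Hz.
4 Hz ≤ fs/2 = 24 Hz, appears at 4 Hz.
16 Hz ≤ fs/2 = 24 Hz, passes unchanged.
Distinct values: {4 Hz, 12 Hz, 16 Hz}.

4 Hz, 12 Hz, 16 Hz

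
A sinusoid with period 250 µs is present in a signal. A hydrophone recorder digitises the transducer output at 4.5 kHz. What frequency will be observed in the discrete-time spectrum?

0.5 kHz

T = 250 µs → f = 1/T = 4 kHz.
4 kHz > fs/2 = 2.25 kHz, folds to fs − 4 kHz = 0.5 kHz.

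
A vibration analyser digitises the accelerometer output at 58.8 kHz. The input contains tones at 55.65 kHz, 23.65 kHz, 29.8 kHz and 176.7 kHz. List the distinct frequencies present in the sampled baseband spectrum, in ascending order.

0.3 kHz, 3.15 kHz, 23.65 kHz, 29 kHz

fs/2 = 29.4 kHz.
55.65 kHz > fs/2 = 29.4 kHz, folds to fs − 55.65 kHz = 3.15 kHz.
23.65 kHz ≤ fs/2 = 29.4 kHz, passes unchanged.
29.8 kHz > fs/2 = 29.4 kHz, folds to fs − 29.8 kHz = 29 kHz.
176.7 kHz mod fs = 0.3 kHz.
0.3 kHz ≤ fs/2 = 29.4 kHz, appears at 0.3 kHz.
Distinct values: {0.3 kHz, 3.15 kHz, 23.65 kHz, 29 kHz}.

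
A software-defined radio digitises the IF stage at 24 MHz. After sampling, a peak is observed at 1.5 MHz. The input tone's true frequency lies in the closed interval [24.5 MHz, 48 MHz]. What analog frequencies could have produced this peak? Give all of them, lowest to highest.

Frequencies that alias to 1.5 MHz are k·fs ± 1.5 MHz for integer k ≥ 0.
k=0: 1.5 MHz.
k=1: 22.5 MHz, 25.5 MHz.
k=2: 46.5 MHz, 49.5 MHz.
k=3: 70.5 MHz, 73.5 MHz.
Within [24.5 MHz, 48 MHz]: 25.5 MHz, 46.5 MHz.

25.5 MHz, 46.5 MHz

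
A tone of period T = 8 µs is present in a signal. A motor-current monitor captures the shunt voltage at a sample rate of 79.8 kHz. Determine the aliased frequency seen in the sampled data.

T = 8 µs → f = 1/T = 125 kHz.
125 kHz mod fs = 45.2 kHz.
45.2 kHz > fs/2 = 39.9 kHz, folds to fs − 45.2 kHz = 34.6 kHz.

34.6 kHz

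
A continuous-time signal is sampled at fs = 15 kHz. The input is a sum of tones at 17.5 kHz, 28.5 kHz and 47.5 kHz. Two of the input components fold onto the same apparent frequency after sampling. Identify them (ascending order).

fs/2 = 7.5 kHz.
17.5 kHz mod fs = 2.5 kHz.
2.5 kHz ≤ fs/2 = 7.5 kHz, appears at 2.5 kHz.
28.5 kHz mod fs = 13.5 kHz.
13.5 kHz > fs/2 = 7.5 kHz, folds to fs − 13.5 kHz = 1.5 kHz.
47.5 kHz mod fs = 2.5 kHz.
2.5 kHz ≤ fs/2 = 7.5 kHz, appears at 2.5 kHz.
17.5 kHz and 47.5 kHz both map to 2.5 kHz.

17.5 kHz, 47.5 kHz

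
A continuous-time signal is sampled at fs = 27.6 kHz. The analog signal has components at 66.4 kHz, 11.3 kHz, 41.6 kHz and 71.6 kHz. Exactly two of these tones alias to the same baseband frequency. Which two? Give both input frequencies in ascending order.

66.4 kHz, 71.6 kHz

fs/2 = 13.8 kHz.
66.4 kHz mod fs = 11.2 kHz.
11.2 kHz ≤ fs/2 = 13.8 kHz, appears at 11.2 kHz.
11.3 kHz ≤ fs/2 = 13.8 kHz, passes unchanged.
41.6 kHz mod fs = 14 kHz.
14 kHz > fs/2 = 13.8 kHz, folds to fs − 14 kHz = 13.6 kHz.
71.6 kHz mod fs = 16.4 kHz.
16.4 kHz > fs/2 = 13.8 kHz, folds to fs − 16.4 kHz = 11.2 kHz.
66.4 kHz and 71.6 kHz both map to 11.2 kHz.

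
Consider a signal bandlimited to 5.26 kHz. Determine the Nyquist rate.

10.52 kHz

Nyquist rate = 2 × 5.26 kHz = 10.52 kHz.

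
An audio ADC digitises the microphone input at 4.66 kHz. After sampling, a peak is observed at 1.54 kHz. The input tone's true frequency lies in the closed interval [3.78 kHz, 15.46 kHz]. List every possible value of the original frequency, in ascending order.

6.2 kHz, 7.78 kHz, 10.86 kHz, 12.44 kHz

Frequencies that alias to 1.54 kHz are k·fs ± 1.54 kHz for integer k ≥ 0.
k=0: 1.54 kHz.
k=1: 3.12 kHz, 6.2 kHz.
k=2: 7.78 kHz, 10.86 kHz.
k=3: 12.44 kHz, 15.52 kHz.
k=4: 17.1 kHz, 20.18 kHz.
Within [3.78 kHz, 15.46 kHz]: 6.2 kHz, 7.78 kHz, 10.86 kHz, 12.44 kHz.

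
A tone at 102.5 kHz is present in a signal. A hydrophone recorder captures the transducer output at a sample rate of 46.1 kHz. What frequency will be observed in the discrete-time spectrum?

10.3 kHz

102.5 kHz mod fs = 10.3 kHz.
10.3 kHz ≤ fs/2 = 23.05 kHz, appears at 10.3 kHz.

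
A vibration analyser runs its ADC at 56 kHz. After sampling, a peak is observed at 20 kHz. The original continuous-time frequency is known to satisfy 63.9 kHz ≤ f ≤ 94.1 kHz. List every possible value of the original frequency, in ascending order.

Frequencies that alias to 20 kHz are k·fs ± 20 kHz for integer k ≥ 0.
k=0: 20 kHz.
k=1: 36 kHz, 76 kHz.
k=2: 92 kHz, 132 kHz.
k=3: 148 kHz, 188 kHz.
Within [63.9 kHz, 94.1 kHz]: 76 kHz, 92 kHz.

76 kHz, 92 kHz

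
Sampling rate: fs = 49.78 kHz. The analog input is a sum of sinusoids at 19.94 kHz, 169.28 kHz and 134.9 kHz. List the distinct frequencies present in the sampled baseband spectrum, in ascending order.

14.44 kHz, 19.94 kHz

fs/2 = 24.89 kHz.
19.94 kHz ≤ fs/2 = 24.89 kHz, passes unchanged.
169.28 kHz mod fs = 19.94 kHz.
19.94 kHz ≤ fs/2 = 24.89 kHz, appears at 19.94 kHz.
134.9 kHz mod fs = 35.34 kHz.
35.34 kHz > fs/2 = 24.89 kHz, folds to fs − 35.34 kHz = 14.44 kHz.
Distinct values: {14.44 kHz, 19.94 kHz}.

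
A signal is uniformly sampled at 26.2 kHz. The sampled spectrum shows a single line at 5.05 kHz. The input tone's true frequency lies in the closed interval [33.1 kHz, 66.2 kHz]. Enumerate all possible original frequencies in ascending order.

Frequencies that alias to 5.05 kHz are k·fs ± 5.05 kHz for integer k ≥ 0.
k=0: 5.05 kHz.
k=1: 21.15 kHz, 31.25 kHz.
k=2: 47.35 kHz, 57.45 kHz.
k=3: 73.55 kHz, 83.65 kHz.
Within [33.1 kHz, 66.2 kHz]: 47.35 kHz, 57.45 kHz.

47.35 kHz, 57.45 kHz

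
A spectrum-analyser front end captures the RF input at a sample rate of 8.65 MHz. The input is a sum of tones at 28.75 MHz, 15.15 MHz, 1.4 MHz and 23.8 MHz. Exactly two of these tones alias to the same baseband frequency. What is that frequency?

2.15 MHz

fs/2 = 4.325 MHz.
28.75 MHz mod fs = 2.8 MHz.
2.8 MHz ≤ fs/2 = 4.325 MHz, appears at 2.8 MHz.
15.15 MHz mod fs = 6.5 MHz.
6.5 MHz > fs/2 = 4.325 MHz, folds to fs − 6.5 MHz = 2.15 MHz.
1.4 MHz ≤ fs/2 = 4.325 MHz, passes unchanged.
23.8 MHz mod fs = 6.5 MHz.
6.5 MHz > fs/2 = 4.325 MHz, folds to fs − 6.5 MHz = 2.15 MHz.
15.15 MHz and 23.8 MHz both map to 2.15 MHz.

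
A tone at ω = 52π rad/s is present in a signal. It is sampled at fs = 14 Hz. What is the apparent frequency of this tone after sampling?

2 Hz

ω = 52π rad/s → f = ω/(2π) = 26 Hz.
26 Hz mod fs = 12 Hz.
12 Hz > fs/2 = 7 Hz, folds to fs − 12 Hz = 2 Hz.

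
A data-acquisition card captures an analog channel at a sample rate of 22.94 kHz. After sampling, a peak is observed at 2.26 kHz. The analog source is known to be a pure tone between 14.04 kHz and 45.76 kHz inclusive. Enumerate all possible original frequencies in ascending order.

20.68 kHz, 25.2 kHz, 43.62 kHz

Frequencies that alias to 2.26 kHz are k·fs ± 2.26 kHz for integer k ≥ 0.
k=0: 2.26 kHz.
k=1: 20.68 kHz, 25.2 kHz.
k=2: 43.62 kHz, 48.14 kHz.
k=3: 66.56 kHz, 71.08 kHz.
Within [14.04 kHz, 45.76 kHz]: 20.68 kHz, 25.2 kHz, 43.62 kHz.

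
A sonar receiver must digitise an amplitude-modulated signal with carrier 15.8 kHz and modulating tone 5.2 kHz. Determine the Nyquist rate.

AM sidebands sit at fc ± fm = 10.6 kHz and 21 kHz.
Highest-frequency component: 21 kHz.
Nyquist rate = 2 × 21 kHz = 42 kHz.

42 kHz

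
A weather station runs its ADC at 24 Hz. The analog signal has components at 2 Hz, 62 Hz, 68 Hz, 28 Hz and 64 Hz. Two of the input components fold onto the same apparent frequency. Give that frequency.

fs/2 = 12 Hz.
2 Hz ≤ fs/2 = 12 Hz, passes unchanged.
62 Hz mod fs = 14 Hz.
14 Hz > fs/2 = 12 Hz, folds to fs − 14 Hz = 10 Hz.
68 Hz mod fs = 20 Hz.
20 Hz > fs/2 = 12 Hz, folds to fs − 20 Hz = 4 Hz.
28 Hz mod fs = 4 Hz.
4 Hz ≤ fs/2 = 12 Hz, appears at 4 Hz.
64 Hz mod fs = 16 Hz.
16 Hz > fs/2 = 12 Hz, folds to fs − 16 Hz = 8 Hz.
28 Hz and 68 Hz both map to 4 Hz.

4 Hz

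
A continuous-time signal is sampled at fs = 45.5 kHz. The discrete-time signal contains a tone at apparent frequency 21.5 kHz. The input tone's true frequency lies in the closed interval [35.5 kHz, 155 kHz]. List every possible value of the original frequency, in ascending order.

67 kHz, 69.5 kHz, 112.5 kHz, 115 kHz

Frequencies that alias to 21.5 kHz are k·fs ± 21.5 kHz for integer k ≥ 0.
k=0: 21.5 kHz.
k=1: 24 kHz, 67 kHz.
k=2: 69.5 kHz, 112.5 kHz.
k=3: 115 kHz, 158 kHz.
k=4: 160.5 kHz, 203.5 kHz.
Within [35.5 kHz, 155 kHz]: 67 kHz, 69.5 kHz, 112.5 kHz, 115 kHz.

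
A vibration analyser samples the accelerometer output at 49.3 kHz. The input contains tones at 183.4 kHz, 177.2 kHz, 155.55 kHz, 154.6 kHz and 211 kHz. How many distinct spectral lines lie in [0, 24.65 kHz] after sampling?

fs/2 = 24.65 kHz.
183.4 kHz mod fs = 35.5 kHz.
35.5 kHz > fs/2 = 24.65 kHz, folds to fs − 35.5 kHz = 13.8 kHz.
177.2 kHz mod fs = 29.3 kHz.
29.3 kHz > fs/2 = 24.65 kHz, folds to fs − 29.3 kHz = 20 kHz.
155.55 kHz mod fs = 7.65 kHz.
7.65 kHz ≤ fs/2 = 24.65 kHz, appears at 7.65 kHz.
154.6 kHz mod fs = 6.7 kHz.
6.7 kHz ≤ fs/2 = 24.65 kHz, appears at 6.7 kHz.
211 kHz mod fs = 13.8 kHz.
13.8 kHz ≤ fs/2 = 24.65 kHz, appears at 13.8 kHz.
Distinct values: {6.7 kHz, 7.65 kHz, 13.8 kHz, 20 kHz} → 4.

4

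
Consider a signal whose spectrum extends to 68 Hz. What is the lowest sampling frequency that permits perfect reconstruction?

Nyquist rate = 2 × 68 Hz = 136 Hz.

136 Hz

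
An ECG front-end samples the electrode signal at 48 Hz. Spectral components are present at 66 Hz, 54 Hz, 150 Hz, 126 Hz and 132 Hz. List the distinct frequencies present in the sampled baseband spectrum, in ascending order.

6 Hz, 12 Hz, 18 Hz

fs/2 = 24 Hz.
66 Hz mod fs = 18 Hz.
18 Hz ≤ fs/2 = 24 Hz, appears at 18 Hz.
54 Hz mod fs = 6 Hz.
6 Hz ≤ fs/2 = 24 Hz, appears at 6 Hz.
150 Hz mod fs = 6 Hz.
6 Hz ≤ fs/2 = 24 Hz, appears at 6 Hz.
126 Hz mod fs = 30 Hz.
30 Hz > fs/2 = 24 Hz, folds to fs − 30 Hz = 18 Hz.
132 Hz mod fs = 36 Hz.
36 Hz > fs/2 = 24 Hz, folds to fs − 36 Hz = 12 Hz.
Distinct values: {6 Hz, 12 Hz, 18 Hz}.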